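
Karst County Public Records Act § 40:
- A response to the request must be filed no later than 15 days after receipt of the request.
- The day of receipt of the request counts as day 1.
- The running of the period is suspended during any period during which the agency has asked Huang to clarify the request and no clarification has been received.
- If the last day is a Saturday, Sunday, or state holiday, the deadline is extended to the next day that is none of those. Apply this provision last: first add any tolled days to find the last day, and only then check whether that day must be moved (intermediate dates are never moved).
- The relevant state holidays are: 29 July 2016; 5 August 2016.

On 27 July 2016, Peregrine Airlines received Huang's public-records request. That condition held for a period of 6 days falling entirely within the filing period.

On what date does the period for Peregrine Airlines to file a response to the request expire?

Counting 27 July 2016 as day 1, day 15 is August 10, 2016.
Tolling adds 6 days: August 10, 2016 + 6 days = August 16, 2016.
August 16, 2016 is a Tuesday and not a state holiday, so no extension applies.

August 16, 2016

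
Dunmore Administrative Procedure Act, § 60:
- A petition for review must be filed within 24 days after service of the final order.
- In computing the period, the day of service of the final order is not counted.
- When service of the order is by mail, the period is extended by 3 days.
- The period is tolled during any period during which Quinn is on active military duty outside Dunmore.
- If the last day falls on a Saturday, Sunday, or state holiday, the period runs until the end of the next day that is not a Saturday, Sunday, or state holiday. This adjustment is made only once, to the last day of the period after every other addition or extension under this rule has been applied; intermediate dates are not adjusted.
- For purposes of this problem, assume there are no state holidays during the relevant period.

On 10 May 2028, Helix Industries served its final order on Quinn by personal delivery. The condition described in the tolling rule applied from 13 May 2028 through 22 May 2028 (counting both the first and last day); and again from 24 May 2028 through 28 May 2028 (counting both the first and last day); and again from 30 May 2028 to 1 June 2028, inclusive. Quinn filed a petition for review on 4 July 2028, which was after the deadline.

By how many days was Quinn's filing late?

24 days after 10 May 2028 is June 3, 2028.
Service was not by mail, so no mail extension applies.
From May 13, 2028 through May 22, 2028 inclusive is 10 days; tolling adds 10 days: June 3, 2028 + 10 days = June 13, 2028.
From May 24, 2028 through May 28, 2028 inclusive is 5 days; tolling adds 5 days: June 13, 2028 + 5 days = June 18, 2028.
From May 30, 2028 through June 1, 2028 inclusive is 3 days; tolling adds 3 days: June 18, 2028 + 3 days = June 21, 2028.
June 21, 2028 is a Wednesday and not a state holiday, so no extension applies.
The deadline is June 21, 2028; from June 21, 2028 to July 4, 2028 is 13 days.

13 days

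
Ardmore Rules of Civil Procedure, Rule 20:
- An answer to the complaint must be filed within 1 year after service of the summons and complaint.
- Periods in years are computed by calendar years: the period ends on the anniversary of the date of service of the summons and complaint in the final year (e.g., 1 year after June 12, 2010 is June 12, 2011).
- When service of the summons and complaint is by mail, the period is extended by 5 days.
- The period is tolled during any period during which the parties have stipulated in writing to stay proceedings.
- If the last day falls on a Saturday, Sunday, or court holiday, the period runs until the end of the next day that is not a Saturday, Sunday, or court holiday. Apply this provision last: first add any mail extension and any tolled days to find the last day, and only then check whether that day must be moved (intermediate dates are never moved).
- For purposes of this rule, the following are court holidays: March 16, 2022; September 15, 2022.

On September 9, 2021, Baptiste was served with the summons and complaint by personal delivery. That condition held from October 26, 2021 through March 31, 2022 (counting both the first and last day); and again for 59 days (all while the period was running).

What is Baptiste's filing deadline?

1 year after September 9, 2021 is September 9, 2022.
Service was not by mail, so no mail extension applies.
From October 26, 2021 through March 31, 2022 inclusive is 157 days; tolling adds 157 days: September 9, 2022 + 157 days = February 13, 2023.
Tolling adds 59 days: February 13, 2023 + 59 days = April 13, 2023.
April 13, 2023 is a Thursday and not a court holiday, so no extension applies.

April 13, 2023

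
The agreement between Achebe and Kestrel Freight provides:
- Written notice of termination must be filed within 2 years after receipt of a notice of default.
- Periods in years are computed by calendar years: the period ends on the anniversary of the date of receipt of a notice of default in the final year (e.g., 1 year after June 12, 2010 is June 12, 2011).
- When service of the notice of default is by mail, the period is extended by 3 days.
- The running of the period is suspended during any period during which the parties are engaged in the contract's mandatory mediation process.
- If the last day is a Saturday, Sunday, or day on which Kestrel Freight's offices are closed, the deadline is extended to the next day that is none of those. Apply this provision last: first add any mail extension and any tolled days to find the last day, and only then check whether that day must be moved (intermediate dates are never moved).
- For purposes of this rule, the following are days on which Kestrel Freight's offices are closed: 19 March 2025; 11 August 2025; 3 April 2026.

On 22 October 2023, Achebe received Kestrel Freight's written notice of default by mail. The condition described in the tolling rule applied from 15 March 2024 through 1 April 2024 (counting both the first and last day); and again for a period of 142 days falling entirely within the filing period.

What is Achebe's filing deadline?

2 years after 22 October 2023 is October 22, 2025.
Service was by mail, adding 3 days: October 22, 2025 + 3 days = October 25, 2025.
From March 15, 2024 through April 1, 2024 inclusive is 18 days; tolling adds 18 days: October 25, 2025 + 18 days = November 12, 2025.
Tolling adds 142 days: November 12, 2025 + 142 days = April 3, 2026.
April 3, 2026 is a listed holiday; April 4, 2026 is Saturday; April 5, 2026 is Sunday. The next qualifying day is April 6, 2026.

April 6, 2026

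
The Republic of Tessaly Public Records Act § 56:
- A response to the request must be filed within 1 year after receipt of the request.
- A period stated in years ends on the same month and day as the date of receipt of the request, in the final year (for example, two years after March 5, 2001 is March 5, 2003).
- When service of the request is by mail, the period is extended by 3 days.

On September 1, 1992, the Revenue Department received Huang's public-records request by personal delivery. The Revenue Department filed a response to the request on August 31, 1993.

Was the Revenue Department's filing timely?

1 year after September 1, 1992 is September 1, 1993.
Service was not by mail, so no mail extension applies.
The deadline is September 1, 1993; the filing on August 31, 1993 is on or before that date.

Yes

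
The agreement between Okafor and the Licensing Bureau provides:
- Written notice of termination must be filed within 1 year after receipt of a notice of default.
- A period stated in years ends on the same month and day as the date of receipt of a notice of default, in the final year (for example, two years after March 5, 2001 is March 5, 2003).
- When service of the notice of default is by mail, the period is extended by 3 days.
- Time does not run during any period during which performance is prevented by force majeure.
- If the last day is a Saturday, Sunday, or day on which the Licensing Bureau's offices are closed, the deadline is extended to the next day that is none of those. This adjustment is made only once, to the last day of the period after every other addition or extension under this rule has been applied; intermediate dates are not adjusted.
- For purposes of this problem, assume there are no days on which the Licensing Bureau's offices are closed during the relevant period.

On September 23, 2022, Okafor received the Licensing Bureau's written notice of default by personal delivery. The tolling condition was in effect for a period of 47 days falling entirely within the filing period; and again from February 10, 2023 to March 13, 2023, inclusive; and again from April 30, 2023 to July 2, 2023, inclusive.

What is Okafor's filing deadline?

1 year after September 23, 2022 is September 23, 2023.
Service was not by mail, so no mail extension applies.
Tolling adds 47 days: September 23, 2023 + 47 days = November 9, 2023.
From February 10, 2023 through March 13, 2023 inclusive is 32 days; tolling adds 32 days: November 9, 2023 + 32 days = December 11, 2023.
From April 30, 2023 through July 2, 2023 inclusive is 64 days; tolling adds 64 days: December 11, 2023 + 64 days = February 13, 2024.
February 13, 2024 is a Tuesday and not a day on which the Licensing Bureau's offices are closed, so no extension applies.

February 13, 2024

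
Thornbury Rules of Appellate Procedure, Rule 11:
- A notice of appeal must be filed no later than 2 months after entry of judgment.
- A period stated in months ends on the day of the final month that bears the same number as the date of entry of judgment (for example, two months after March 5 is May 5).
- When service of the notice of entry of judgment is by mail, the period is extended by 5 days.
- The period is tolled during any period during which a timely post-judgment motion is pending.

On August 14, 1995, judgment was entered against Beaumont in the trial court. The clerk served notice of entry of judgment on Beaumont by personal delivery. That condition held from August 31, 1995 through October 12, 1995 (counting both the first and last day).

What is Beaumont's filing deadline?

November 26, 1995

2 months after August 14, 1995 is October 14, 1995.
Service was not by mail, so no mail extension applies.
From August 31, 1995 through October 12, 1995 inclusive is 43 days; tolling adds 43 days: October 14, 1995 + 43 days = November 26, 1995.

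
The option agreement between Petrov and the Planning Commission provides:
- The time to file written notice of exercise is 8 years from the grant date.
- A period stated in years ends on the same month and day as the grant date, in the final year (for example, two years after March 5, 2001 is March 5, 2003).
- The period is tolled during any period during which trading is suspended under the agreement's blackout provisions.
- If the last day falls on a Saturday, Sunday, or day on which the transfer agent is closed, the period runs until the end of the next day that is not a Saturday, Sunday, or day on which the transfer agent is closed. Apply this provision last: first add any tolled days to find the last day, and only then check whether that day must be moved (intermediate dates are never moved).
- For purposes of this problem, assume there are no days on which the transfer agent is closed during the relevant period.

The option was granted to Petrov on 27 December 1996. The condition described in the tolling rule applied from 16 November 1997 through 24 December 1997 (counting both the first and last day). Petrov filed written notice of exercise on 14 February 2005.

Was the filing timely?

8 years after 27 December 1996 is December 27, 2004.
From November 16, 1997 through December 24, 1997 inclusive is 39 days; tolling adds 39 days: December 27, 2004 + 39 days = February 4, 2005.
February 4, 2005 is a Friday and not a day on which the transfer agent is closed, so no extension applies.
The deadline is February 4, 2005; the filing on February 14, 2005 is after that date.

No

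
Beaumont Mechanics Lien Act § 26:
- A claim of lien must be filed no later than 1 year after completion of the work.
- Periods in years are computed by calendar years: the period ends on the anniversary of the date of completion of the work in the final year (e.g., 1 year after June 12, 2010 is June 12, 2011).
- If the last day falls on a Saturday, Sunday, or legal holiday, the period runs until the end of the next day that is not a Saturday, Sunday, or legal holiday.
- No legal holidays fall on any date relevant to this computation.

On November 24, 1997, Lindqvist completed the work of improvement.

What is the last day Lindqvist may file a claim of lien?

November 24, 1998

1 year after November 24, 1997 is November 24, 1998.
November 24, 1998 is a Tuesday and not a legal holiday, so no extension applies.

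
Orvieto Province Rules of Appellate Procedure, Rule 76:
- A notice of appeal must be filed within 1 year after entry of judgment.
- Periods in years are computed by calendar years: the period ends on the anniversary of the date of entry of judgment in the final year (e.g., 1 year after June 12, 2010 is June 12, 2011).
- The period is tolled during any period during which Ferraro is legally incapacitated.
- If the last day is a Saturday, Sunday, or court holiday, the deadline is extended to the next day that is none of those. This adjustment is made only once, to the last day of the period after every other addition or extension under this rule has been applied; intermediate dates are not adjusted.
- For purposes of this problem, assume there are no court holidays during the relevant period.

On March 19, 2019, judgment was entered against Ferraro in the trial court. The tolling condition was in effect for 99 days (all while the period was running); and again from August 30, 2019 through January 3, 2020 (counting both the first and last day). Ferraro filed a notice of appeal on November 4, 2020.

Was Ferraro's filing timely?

No

1 year after March 19, 2019 is March 19, 2020.
Tolling adds 99 days: March 19, 2020 + 99 days = June 26, 2020.
From August 30, 2019 through January 3, 2020 inclusive is 127 days; tolling adds 127 days: June 26, 2020 + 127 days = October 31, 2020.
October 31, 2020 is Saturday; November 1, 2020 is Sunday. The next qualifying day is November 2, 2020.
The deadline is November 2, 2020; the filing on November 4, 2020 is after that date.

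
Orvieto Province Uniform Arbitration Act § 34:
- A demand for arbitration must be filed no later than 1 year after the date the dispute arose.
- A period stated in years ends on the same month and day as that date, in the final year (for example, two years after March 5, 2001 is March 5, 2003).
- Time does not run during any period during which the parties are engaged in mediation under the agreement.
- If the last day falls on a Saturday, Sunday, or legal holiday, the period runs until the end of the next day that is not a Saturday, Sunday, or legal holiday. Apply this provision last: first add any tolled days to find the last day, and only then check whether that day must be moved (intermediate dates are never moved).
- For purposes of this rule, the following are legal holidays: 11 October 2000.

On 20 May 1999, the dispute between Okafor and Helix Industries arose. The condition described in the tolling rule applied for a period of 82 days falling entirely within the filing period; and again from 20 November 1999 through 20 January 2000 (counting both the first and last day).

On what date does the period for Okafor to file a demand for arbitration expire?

1 year after 20 May 1999 is May 20, 2000.
Tolling adds 82 days: May 20, 2000 + 82 days = August 10, 2000.
From November 20, 1999 through January 20, 2000 inclusive is 62 days; tolling adds 62 days: August 10, 2000 + 62 days = October 11, 2000.
October 11, 2000 is a listed holiday. The next qualifying day is October 12, 2000.

October 12, 2000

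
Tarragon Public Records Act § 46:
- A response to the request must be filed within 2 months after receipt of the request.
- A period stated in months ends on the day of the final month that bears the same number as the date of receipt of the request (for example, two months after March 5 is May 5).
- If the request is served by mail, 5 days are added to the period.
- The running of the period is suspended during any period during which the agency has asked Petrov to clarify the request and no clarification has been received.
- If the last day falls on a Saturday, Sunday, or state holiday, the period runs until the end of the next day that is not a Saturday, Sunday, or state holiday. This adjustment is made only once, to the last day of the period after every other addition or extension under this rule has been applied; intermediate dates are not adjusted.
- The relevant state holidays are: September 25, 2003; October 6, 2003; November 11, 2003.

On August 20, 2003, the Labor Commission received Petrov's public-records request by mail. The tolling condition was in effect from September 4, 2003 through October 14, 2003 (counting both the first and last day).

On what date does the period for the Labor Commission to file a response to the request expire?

2 months after August 20, 2003 is October 20, 2003.
Service was by mail, adding 5 days: October 20, 2003 + 5 days = October 25, 2003.
From September 4, 2003 through October 14, 2003 inclusive is 41 days; tolling adds 41 days: October 25, 2003 + 41 days = December 5, 2003.
December 5, 2003 is a Friday and not a state holiday, so no extension applies.

December 5, 2003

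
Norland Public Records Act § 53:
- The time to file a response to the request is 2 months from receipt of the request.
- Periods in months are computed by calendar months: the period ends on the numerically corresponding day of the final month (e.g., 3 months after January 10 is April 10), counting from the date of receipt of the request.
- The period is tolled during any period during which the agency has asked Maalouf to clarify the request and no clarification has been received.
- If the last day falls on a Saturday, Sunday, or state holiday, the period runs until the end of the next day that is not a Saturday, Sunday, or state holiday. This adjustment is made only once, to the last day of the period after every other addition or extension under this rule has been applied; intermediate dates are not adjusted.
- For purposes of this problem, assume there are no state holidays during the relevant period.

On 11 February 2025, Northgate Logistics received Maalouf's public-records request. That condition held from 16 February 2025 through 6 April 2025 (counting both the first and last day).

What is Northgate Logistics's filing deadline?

June 2, 2025

2 months after 11 February 2025 is April 11, 2025.
From February 16, 2025 through April 6, 2025 inclusive is 50 days; tolling adds 50 days: April 11, 2025 + 50 days = May 31, 2025.
May 31, 2025 is Saturday; June 1, 2025 is Sunday. The next qualifying day is June 2, 2025.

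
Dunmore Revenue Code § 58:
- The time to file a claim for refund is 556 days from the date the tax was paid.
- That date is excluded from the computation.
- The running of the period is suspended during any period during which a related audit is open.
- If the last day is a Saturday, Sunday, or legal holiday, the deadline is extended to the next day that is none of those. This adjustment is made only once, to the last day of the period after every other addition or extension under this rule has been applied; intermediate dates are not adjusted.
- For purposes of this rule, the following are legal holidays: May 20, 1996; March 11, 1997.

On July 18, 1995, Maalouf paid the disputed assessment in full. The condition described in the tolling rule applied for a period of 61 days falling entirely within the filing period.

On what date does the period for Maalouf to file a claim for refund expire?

556 days after July 18, 1995 is January 24, 1997.
Tolling adds 61 days: January 24, 1997 + 61 days = March 26, 1997.
March 26, 1997 is a Wednesday and not a legal holiday, so no extension applies.

March 26, 1997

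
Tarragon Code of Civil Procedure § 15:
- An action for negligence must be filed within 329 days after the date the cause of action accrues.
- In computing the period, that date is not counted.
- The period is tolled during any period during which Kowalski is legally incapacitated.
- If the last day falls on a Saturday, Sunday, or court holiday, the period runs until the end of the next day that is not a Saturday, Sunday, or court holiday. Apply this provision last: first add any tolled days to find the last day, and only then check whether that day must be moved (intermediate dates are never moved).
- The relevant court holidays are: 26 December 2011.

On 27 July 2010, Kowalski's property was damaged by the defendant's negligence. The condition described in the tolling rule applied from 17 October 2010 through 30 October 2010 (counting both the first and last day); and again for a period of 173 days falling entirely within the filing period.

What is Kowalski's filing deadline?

December 27, 2011

329 days after 27 July 2010 is June 21, 2011.
From October 17, 2010 through October 30, 2010 inclusive is 14 days; tolling adds 14 days: June 21, 2011 + 14 days = July 5, 2011.
Tolling adds 173 days: July 5, 2011 + 173 days = December 25, 2011.
December 25, 2011 is Sunday; December 26, 2011 is a listed holiday. The next qualifying day is December 27, 2011.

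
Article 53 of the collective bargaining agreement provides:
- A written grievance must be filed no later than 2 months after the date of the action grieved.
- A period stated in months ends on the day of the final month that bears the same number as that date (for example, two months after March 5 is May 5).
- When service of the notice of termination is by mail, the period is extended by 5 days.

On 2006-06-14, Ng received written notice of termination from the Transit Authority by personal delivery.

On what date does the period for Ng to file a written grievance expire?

2 months after 2006-06-14 is August 14, 2006.
Service was not by mail, so no mail extension applies.

August 14, 2006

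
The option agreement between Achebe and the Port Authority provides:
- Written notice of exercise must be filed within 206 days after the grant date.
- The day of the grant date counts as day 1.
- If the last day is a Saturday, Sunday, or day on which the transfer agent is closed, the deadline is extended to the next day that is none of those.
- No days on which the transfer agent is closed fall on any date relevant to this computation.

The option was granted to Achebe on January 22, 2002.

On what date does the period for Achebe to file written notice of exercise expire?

August 15, 2002

Counting January 22, 2002 as day 1, day 206 is August 15, 2002.
August 15, 2002 is a Thursday and not a day on which the transfer agent is closed, so no extension applies.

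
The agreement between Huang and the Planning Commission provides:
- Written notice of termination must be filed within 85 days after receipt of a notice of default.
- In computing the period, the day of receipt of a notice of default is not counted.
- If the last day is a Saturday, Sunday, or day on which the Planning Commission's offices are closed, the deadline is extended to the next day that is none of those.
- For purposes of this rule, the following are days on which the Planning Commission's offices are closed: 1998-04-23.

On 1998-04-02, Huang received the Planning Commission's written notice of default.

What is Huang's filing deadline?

June 26, 1998

85 days after 1998-04-02 is June 26, 1998.
June 26, 1998 is a Friday and not a day on which the Planning Commission's offices are closed, so no extension applies.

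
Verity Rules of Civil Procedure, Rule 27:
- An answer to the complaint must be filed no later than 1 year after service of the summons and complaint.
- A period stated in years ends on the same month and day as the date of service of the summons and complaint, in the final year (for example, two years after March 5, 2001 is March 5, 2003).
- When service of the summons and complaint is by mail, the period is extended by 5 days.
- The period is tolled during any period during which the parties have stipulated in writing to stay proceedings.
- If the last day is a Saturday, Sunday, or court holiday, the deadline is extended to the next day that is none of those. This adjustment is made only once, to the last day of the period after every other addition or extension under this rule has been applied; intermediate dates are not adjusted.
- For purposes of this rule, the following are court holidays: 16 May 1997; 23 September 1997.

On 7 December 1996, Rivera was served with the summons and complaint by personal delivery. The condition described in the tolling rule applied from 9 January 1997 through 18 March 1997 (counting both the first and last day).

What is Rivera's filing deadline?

1 year after 7 December 1996 is December 7, 1997.
Service was not by mail, so no mail extension applies.
From January 9, 1997 through March 18, 1997 inclusive is 69 days; tolling adds 69 days: December 7, 1997 + 69 days = February 14, 1998.
February 14, 1998 is Saturday; February 15, 1998 is Sunday. The next qualifying day is February 16, 1998.

February 16, 1998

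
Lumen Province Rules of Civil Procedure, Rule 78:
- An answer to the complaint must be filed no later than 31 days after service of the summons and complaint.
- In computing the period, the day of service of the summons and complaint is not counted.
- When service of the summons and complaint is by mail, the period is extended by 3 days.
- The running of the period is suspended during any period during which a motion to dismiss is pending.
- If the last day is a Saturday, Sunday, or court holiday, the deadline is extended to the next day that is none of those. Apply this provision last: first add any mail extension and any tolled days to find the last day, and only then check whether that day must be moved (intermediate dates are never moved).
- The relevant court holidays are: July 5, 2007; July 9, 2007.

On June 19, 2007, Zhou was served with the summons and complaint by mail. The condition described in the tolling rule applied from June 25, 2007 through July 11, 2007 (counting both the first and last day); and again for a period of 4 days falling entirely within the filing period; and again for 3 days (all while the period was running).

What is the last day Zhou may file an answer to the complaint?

August 16, 2007

31 days after June 19, 2007 is July 20, 2007.
Service was by mail, adding 3 days: July 20, 2007 + 3 days = July 23, 2007.
From June 25, 2007 through July 11, 2007 inclusive is 17 days; tolling adds 17 days: July 23, 2007 + 17 days = August 9, 2007.
Tolling adds 4 days: August 9, 2007 + 4 days = August 13, 2007.
Tolling adds 3 days: August 13, 2007 + 3 days = August 16, 2007.
August 16, 2007 is a Thursday and not a court holiday, so no extension applies.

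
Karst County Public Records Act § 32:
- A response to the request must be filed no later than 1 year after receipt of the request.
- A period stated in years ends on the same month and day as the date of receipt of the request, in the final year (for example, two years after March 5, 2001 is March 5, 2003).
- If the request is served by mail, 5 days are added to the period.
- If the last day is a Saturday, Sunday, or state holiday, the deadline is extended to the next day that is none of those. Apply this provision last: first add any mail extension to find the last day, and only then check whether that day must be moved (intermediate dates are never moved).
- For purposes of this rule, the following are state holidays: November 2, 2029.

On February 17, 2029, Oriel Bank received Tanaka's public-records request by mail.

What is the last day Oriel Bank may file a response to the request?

1 year after February 17, 2029 is February 17, 2030.
Service was by mail, adding 5 days: February 17, 2030 + 5 days = February 22, 2030.
February 22, 2030 is a Friday and not a state holiday, so no extension applies.

February 22, 2030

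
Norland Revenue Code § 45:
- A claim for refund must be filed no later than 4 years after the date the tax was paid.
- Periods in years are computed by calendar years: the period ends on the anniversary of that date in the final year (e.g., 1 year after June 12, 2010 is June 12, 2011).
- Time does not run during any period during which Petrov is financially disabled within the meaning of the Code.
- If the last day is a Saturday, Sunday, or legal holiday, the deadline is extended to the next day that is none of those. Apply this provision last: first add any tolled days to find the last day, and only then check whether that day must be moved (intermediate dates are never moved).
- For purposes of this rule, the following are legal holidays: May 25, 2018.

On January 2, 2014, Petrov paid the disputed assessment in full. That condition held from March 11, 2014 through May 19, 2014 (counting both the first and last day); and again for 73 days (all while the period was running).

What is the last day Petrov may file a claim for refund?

May 28, 2018

4 years after January 2, 2014 is January 2, 2018.
From March 11, 2014 through May 19, 2014 inclusive is 70 days; tolling adds 70 days: January 2, 2018 + 70 days = March 13, 2018.
Tolling adds 73 days: March 13, 2018 + 73 days = May 25, 2018.
May 25, 2018 is a listed holiday; May 26, 2018 is Saturday; May 27, 2018 is Sunday. The next qualifying day is May 28, 2018.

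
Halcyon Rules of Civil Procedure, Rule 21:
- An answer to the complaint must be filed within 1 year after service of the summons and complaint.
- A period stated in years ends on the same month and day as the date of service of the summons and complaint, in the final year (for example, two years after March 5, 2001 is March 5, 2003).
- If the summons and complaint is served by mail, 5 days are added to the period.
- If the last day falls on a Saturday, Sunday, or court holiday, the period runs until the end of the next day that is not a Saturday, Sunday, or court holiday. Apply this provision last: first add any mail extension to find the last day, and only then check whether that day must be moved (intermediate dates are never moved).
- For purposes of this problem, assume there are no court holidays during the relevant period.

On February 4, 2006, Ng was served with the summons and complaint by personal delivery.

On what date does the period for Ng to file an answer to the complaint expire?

February 5, 2007

1 year after February 4, 2006 is February 4, 2007.
Service was not by mail, so no mail extension applies.
February 4, 2007 is Sunday. The next qualifying day is February 5, 2007.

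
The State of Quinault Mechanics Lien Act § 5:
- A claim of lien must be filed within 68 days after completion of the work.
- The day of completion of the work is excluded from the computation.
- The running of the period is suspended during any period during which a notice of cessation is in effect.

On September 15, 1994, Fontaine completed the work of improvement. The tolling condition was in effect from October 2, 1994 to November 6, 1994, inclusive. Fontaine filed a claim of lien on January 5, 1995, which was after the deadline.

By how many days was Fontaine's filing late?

8 days

68 days after September 15, 1994 is November 22, 1994.
From October 2, 1994 through November 6, 1994 inclusive is 36 days; tolling adds 36 days: November 22, 1994 + 36 days = December 28, 1994.
The deadline is December 28, 1994; from December 28, 1994 to January 5, 1995 is 8 days.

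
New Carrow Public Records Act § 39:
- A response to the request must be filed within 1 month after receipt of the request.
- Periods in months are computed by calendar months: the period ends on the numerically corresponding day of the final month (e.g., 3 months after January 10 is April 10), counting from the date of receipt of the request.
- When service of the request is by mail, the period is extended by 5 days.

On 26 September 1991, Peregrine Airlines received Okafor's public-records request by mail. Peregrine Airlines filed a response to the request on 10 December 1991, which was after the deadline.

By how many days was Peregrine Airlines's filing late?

1 month after 26 September 1991 is October 26, 1991.
Service was by mail, adding 5 days: October 26, 1991 + 5 days = October 31, 1991.
The deadline is October 31, 1991; from October 31, 1991 to December 10, 1991 is 40 days.

40 days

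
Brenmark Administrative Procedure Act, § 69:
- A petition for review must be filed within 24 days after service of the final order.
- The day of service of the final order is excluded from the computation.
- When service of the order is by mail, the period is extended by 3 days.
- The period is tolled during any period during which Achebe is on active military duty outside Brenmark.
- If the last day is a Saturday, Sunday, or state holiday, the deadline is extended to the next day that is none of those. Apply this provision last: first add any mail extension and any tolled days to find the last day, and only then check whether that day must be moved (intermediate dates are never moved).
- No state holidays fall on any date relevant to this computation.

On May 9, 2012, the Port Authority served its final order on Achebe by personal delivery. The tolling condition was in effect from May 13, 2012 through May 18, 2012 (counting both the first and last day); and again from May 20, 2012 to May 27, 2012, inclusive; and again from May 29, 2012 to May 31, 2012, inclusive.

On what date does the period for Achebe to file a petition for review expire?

June 19, 2012

24 days after May 9, 2012 is June 2, 2012.
Service was not by mail, so no mail extension applies.
From May 13, 2012 through May 18, 2012 inclusive is 6 days; tolling adds 6 days: June 2, 2012 + 6 days = June 8, 2012.
From May 20, 2012 through May 27, 2012 inclusive is 8 days; tolling adds 8 days: June 8, 2012 + 8 days = June 16, 2012.
From May 29, 2012 through May 31, 2012 inclusive is 3 days; tolling adds 3 days: June 16, 2012 + 3 days = June 19, 2012.
June 19, 2012 is a Tuesday and not a state holiday, so no extension applies.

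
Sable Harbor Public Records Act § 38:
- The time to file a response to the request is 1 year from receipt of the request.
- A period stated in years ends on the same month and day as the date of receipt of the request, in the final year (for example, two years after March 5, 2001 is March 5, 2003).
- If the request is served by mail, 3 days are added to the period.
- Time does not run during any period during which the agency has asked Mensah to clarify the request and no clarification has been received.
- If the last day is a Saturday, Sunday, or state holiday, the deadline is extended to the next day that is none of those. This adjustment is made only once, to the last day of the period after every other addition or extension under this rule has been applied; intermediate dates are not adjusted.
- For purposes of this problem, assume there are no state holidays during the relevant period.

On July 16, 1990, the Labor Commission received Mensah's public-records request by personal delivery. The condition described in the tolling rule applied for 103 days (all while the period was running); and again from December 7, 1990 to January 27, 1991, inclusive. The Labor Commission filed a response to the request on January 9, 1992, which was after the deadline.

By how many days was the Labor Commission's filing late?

22 days

1 year after July 16, 1990 is July 16, 1991.
Service was not by mail, so no mail extension applies.
Tolling adds 103 days: July 16, 1991 + 103 days = October 27, 1991.
From December 7, 1990 through January 27, 1991 inclusive is 52 days; tolling adds 52 days: October 27, 1991 + 52 days = December 18, 1991.
December 18, 1991 is a Wednesday and not a state holiday, so no extension applies.
The deadline is December 18, 1991; from December 18, 1991 to January 9, 1992 is 22 days.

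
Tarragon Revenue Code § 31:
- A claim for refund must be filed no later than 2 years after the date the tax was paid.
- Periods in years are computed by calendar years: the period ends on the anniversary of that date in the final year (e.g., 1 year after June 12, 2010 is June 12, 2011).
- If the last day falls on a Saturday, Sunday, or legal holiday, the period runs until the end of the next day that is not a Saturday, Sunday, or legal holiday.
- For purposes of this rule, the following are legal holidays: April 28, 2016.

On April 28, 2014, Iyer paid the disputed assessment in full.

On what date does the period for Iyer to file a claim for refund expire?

April 29, 2016

2 years after April 28, 2014 is April 28, 2016.
April 28, 2016 is a listed holiday. The next qualifying day is April 29, 2016.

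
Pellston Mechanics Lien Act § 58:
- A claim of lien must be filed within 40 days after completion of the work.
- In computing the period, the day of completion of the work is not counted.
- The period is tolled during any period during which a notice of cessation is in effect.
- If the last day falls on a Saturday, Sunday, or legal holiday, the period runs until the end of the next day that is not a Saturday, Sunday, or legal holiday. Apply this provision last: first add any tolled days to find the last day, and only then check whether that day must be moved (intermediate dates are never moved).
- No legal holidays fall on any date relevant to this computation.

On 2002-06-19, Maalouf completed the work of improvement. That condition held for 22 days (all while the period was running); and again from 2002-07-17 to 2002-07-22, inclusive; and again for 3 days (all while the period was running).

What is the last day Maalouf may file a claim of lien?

August 29, 2002

40 days after 2002-06-19 is July 29, 2002.
Tolling adds 22 days: July 29, 2002 + 22 days = August 20, 2002.
From July 17, 2002 through July 22, 2002 inclusive is 6 days; tolling adds 6 days: August 20, 2002 + 6 days = August 26, 2002.
Tolling adds 3 days: August 26, 2002 + 3 days = August 29, 2002.
August 29, 2002 is a Thursday and not a legal holiday, so no extension applies.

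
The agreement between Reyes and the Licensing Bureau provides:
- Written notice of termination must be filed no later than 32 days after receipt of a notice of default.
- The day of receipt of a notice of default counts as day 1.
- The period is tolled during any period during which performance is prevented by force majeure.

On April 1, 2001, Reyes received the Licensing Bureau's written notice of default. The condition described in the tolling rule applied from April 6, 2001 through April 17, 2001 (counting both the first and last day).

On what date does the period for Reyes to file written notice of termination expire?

May 14, 2001

Counting April 1, 2001 as day 1, day 32 is May 2, 2001.
From April 6, 2001 through April 17, 2001 inclusive is 12 days; tolling adds 12 days: May 2, 2001 + 12 days = May 14, 2001.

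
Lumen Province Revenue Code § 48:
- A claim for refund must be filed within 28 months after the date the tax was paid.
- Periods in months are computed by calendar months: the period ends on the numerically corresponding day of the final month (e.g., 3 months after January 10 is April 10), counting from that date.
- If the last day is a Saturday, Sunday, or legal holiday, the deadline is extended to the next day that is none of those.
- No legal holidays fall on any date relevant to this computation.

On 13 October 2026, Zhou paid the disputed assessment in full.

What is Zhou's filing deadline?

February 13, 2029

28 months after 13 October 2026 is February 13, 2029.
February 13, 2029 is a Tuesday and not a legal holiday, so no extension applies.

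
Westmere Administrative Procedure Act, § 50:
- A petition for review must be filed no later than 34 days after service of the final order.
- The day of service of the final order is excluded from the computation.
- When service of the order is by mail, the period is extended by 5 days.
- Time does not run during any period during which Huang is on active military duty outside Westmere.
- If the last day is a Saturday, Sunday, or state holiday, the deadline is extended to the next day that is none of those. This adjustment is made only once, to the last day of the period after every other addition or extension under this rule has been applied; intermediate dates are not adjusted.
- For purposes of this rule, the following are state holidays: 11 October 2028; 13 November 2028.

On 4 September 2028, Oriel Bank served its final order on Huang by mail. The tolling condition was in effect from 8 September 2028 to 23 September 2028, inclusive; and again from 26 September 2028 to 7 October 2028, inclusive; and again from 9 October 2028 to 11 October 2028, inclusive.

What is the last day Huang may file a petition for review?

November 14, 2028

34 days after 4 September 2028 is October 8, 2028.
Service was by mail, adding 5 days: October 8, 2028 + 5 days = October 13, 2028.
From September 8, 2028 through September 23, 2028 inclusive is 16 days; tolling adds 16 days: October 13, 2028 + 16 days = October 29, 2028.
From September 26, 2028 through October 7, 2028 inclusive is 12 days; tolling adds 12 days: October 29, 2028 + 12 days = November 10, 2028.
From October 9, 2028 through October 11, 2028 inclusive is 3 days; tolling adds 3 days: November 10, 2028 + 3 days = November 13, 2028.
November 13, 2028 is a listed holiday. The next qualifying day is November 14, 2028.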